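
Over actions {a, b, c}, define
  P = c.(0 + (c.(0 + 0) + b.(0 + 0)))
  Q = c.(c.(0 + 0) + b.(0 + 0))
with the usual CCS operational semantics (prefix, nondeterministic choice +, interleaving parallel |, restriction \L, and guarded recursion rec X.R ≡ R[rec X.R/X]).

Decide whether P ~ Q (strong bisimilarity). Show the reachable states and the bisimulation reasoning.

P ~ Q

LTS(P): 3 reachable states
  m0 = c.(0 + (c.(0 + 0) + b.(0 + 0))) :: —c→ m1
  m1 = 0 + (c.(0 + 0) + b.(0 + 0)) :: —b→ m2, —c→ m2
  m2 = 0 + 0 :: ·
LTS(Q): 3 reachable states
  n0 = c.(c.(0 + 0) + b.(0 + 0)) :: —c→ n1
  n1 = c.(0 + 0) + b.(0 + 0) :: —b→ n2, —c→ n2
  n2 = 0 + 0 :: ·
Partition-refinement fixed point:
  B0 = {m0, n0}
  B1 = {m1, n1}
  B2 = {m2, n2}
m0 ∈ B0, n0 ∈ B0 → same block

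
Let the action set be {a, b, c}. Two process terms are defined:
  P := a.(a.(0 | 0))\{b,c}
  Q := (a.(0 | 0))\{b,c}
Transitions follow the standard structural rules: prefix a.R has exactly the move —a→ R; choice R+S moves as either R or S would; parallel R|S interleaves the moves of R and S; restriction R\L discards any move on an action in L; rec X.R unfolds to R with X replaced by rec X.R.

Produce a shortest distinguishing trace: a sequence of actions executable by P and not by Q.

P's transition system — 3 states:
  u0 = a.(a.(0 | 0))\{b,c} | -a-> u1
  u1 = (a.(0 | 0))\{b,c} | -a-> u2
  u2 = (0 | 0)\{b,c} | ·
Q's transition system — 2 states:
  v0 = (a.(0 | 0))\{b,c} | -a-> v1
  v1 = (0 | 0)\{b,c} | ·
Trace ⟨aa⟩ through P, begin at {u0}:
  step 1 (a): {u1}
  step 2 (a): {u2}
  P completes σ.
Trace ⟨aa⟩ through Q, begin at {v0}:
  step 1 (a): {v1}
  step 2 (a): ∅ (Q stuck)

aa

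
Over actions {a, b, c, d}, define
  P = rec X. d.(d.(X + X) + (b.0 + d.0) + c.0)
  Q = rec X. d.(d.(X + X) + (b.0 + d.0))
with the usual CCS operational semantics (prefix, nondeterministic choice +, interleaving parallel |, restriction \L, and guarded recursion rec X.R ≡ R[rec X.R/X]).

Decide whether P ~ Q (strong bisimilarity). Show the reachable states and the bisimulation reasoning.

Reachable graph of P (4 states):
  s0 = rec X. d.(d.(X + X) + (b.0 + d.0) + c.0) ⊢ —d→ s1
  s1 = d.((rec X. d.(d.(X + X) + (b.0 + d.0) + c.0)) + (rec X. d.(d.(X + X) + (b.0 + d.0) + c.0))) + (b.0 + d.0) + c.0 ⊢ —b→ s2, —c→ s2, —d→ s2, —d→ s3
  s2 = 0 ⊢ stopped
  s3 = (rec X. d.(d.(X + X) + (b.0 + d.0) + c.0)) + (rec X. d.(d.(X + X) + (b.0 + d.0) + c.0)) ⊢ —d→ s1
Reachable graph of Q (4 states):
  t0 = rec X. d.(d.(X + X) + (b.0 + d.0)) ⊢ —d→ t1
  t1 = d.((rec X. d.(d.(X + X) + (b.0 + d.0))) + (rec X. d.(d.(X + X) + (b.0 + d.0)))) + (b.0 + d.0) ⊢ —b→ t2, —d→ t2, —d→ t3
  t2 = 0 ⊢ stopped
  t3 = (rec X. d.(d.(X + X) + (b.0 + d.0))) + (rec X. d.(d.(X + X) + (b.0 + d.0))) ⊢ —d→ t1
Bisimilarity quotient blocks:
  B0 = {s0, s3}
  B1 = {s1}
  B2 = {s2, t2}
  B3 = {t0, t3}
  B4 = {t1}
s0 ∈ B0, t0 ∈ B3 → different blocks

not bisimilar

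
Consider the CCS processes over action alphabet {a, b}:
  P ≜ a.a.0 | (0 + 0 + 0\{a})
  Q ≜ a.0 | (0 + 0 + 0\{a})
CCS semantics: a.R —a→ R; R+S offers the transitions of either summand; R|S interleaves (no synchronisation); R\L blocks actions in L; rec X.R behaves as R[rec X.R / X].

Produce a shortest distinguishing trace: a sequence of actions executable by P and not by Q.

Reachable graph of P (3 states):
  u0 = a.a.0 | (0 + 0 + 0\{a}) :: --a--▸ u1
  u1 = a.0 | (0 + 0 + 0\{a}) :: --a--▸ u2
  u2 = 0 | (0 + 0 + 0\{a}) :: stopped
Reachable graph of Q (2 states):
  v0 = a.0 | (0 + 0 + 0\{a}) :: --a--▸ v1
  v1 = 0 | (0 + 0 + 0\{a}) :: stopped
Executing aa from P (initial set {u0}):
  after a @ step 1: {u1}
  after a @ step 2: {u2}
  ✓ P
Executing aa from Q (initial set {v0}):
  after a @ step 1: {v1}
  after a @ step 2: ∅ (Q stuck)

aa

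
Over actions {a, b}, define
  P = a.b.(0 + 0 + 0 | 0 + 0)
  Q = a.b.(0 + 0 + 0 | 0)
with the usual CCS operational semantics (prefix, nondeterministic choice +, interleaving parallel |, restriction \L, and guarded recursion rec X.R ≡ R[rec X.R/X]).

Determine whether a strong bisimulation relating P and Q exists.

P ~ Q

LTS(P): 3 reachable states
  p0 = a.b.(0 + 0 + 0 | 0 + 0) | —a→ p1
  p1 = b.(0 + 0 + 0 | 0 + 0) | —b→ p2
  p2 = 0 + 0 + 0 | 0 + 0 | ·
LTS(Q): 3 reachable states
  q0 = a.b.(0 + 0 + 0 | 0) | —a→ q1
  q1 = b.(0 + 0 + 0 | 0) | —b→ q2
  q2 = 0 + 0 + 0 | 0 | ·
Partition-refinement fixed point:
  B0 = {p0, q0}
  B1 = {p1, q1}
  B2 = {p2, q2}
p0 ∈ B0, q0 ∈ B0 → same block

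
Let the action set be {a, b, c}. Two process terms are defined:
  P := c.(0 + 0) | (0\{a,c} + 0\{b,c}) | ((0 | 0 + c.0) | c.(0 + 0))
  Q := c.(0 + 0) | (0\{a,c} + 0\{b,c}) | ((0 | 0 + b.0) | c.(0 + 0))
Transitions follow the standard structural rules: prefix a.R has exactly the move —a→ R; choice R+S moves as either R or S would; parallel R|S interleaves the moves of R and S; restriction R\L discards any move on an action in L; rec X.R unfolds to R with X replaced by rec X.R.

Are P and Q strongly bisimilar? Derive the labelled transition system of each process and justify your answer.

P's transition system — 8 states:
  m0 = c.(0 + 0) | (0\{a,c} + 0\{b,c}) | ((0 | 0 + c.0) | c.(0 + 0)) ⊢ --c--▸ m1, --c--▸ m2, --c--▸ m3
  m1 = (0 + 0) | (0\{a,c} + 0\{b,c}) | ((0 | 0 + c.0) | c.(0 + 0)) ⊢ --c--▸ m4, --c--▸ m5
  m2 = c.(0 + 0) | (0\{a,c} + 0\{b,c}) | ((0 | 0 + c.0) | (0 + 0)) ⊢ --c--▸ m4, --c--▸ m6
  m3 = c.(0 + 0) | (0\{a,c} + 0\{b,c}) | (0 | c.(0 + 0)) ⊢ --c--▸ m5, --c--▸ m6
  m4 = (0 + 0) | (0\{a,c} + 0\{b,c}) | ((0 | 0 + c.0) | (0 + 0)) ⊢ --c--▸ m7
  m5 = (0 + 0) | (0\{a,c} + 0\{b,c}) | (0 | c.(0 + 0)) ⊢ --c--▸ m7
  m6 = c.(0 + 0) | (0\{a,c} + 0\{b,c}) | (0 | (0 + 0)) ⊢ --c--▸ m7
  m7 = (0 + 0) | (0\{a,c} + 0\{b,c}) | (0 | (0 + 0)) ⊢ deadlocked
Q's transition system — 8 states:
  n0 = c.(0 + 0) | (0\{a,c} + 0\{b,c}) | ((0 | 0 + b.0) | c.(0 + 0)) ⊢ --b--▸ n1, --c--▸ n2, --c--▸ n3
  n1 = c.(0 + 0) | (0\{a,c} + 0\{b,c}) | (0 | c.(0 + 0)) ⊢ --c--▸ n4, --c--▸ n5
  n2 = (0 + 0) | (0\{a,c} + 0\{b,c}) | ((0 | 0 + b.0) | c.(0 + 0)) ⊢ --b--▸ n4, --c--▸ n6
  n3 = c.(0 + 0) | (0\{a,c} + 0\{b,c}) | ((0 | 0 + b.0) | (0 + 0)) ⊢ --b--▸ n5, --c--▸ n6
  n4 = (0 + 0) | (0\{a,c} + 0\{b,c}) | (0 | c.(0 + 0)) ⊢ --c--▸ n7
  n5 = c.(0 + 0) | (0\{a,c} + 0\{b,c}) | (0 | (0 + 0)) ⊢ --c--▸ n7
  n6 = (0 + 0) | (0\{a,c} + 0\{b,c}) | ((0 | 0 + b.0) | (0 + 0)) ⊢ --b--▸ n7
  n7 = (0 + 0) | (0\{a,c} + 0\{b,c}) | (0 | (0 + 0)) ⊢ deadlocked
Bisimilarity quotient blocks:
  B0 = {m0}
  B1 = {m1, m2, m3, n1}
  B2 = {m4, m5, m6, n4, n5}
  B3 = {m7, n7}
  B4 = {n0}
  B5 = {n2, n3}
  B6 = {n6}
m0 ∈ B0, n0 ∈ B4 → different blocks

P ≁ Q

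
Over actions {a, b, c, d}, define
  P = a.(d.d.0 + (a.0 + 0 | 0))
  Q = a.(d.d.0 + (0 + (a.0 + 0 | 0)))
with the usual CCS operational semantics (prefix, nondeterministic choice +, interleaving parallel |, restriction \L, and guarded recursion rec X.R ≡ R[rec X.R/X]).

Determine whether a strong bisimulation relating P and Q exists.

P ~ Q

LTS(P): 4 reachable states
  u0 = a.(d.d.0 + (a.0 + 0 | 0)) | ··a··> u1
  u1 = d.d.0 + (a.0 + 0 | 0) | ··a··> u2, ··d··> u3
  u2 = 0 | ∅
  u3 = d.0 | ··d··> u2
LTS(Q): 4 reachable states
  v0 = a.(d.d.0 + (0 + (a.0 + 0 | 0))) | ··a··> v1
  v1 = d.d.0 + (0 + (a.0 + 0 | 0)) | ··a··> v2, ··d··> v3
  v2 = 0 | ∅
  v3 = d.0 | ··d··> v2
Bisimilarity quotient blocks:
  B0 = {u0, v0}
  B1 = {u1, v1}
  B2 = {u2, v2}
  B3 = {u3, v3}
u0 ∈ B0, v0 ∈ B0 → same block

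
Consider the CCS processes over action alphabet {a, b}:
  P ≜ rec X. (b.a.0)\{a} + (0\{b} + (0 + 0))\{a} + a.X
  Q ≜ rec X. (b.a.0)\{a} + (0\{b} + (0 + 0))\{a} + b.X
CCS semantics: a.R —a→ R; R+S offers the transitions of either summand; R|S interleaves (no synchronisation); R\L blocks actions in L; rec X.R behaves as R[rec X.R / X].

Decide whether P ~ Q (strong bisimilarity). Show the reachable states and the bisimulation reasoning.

NO

LTS(P): 2 reachable states
  m0 = rec X. (b.a.0)\{a} + (0\{b} + (0 + 0))\{a} + a.X | ··a··> m0, ··b··> m1
  m1 = (a.0)\{a} | ∅
LTS(Q): 2 reachable states
  n0 = rec X. (b.a.0)\{a} + (0\{b} + (0 + 0))\{a} + b.X | ··b··> n0, ··b··> n1
  n1 = (a.0)\{a} | ∅
Bisimilarity quotient blocks:
  B0 = {m0}
  B1 = {m1, n1}
  B2 = {n0}
m0 ∈ B0, n0 ∈ B2 → different blocks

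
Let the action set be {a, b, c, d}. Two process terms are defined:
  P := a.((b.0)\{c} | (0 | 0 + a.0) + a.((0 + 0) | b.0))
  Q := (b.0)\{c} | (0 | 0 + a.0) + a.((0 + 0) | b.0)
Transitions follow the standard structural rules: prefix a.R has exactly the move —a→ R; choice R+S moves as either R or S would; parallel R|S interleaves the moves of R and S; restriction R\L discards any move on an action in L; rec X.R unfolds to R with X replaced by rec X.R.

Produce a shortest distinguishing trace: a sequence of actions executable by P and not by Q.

LTS(P): 7 reachable states
  m0 = a.((b.0)\{c} | (0 | 0 + a.0) + a.((0 + 0) | b.0)) has moves ··a··> m1
  m1 = (b.0)\{c} | (0 | 0 + a.0) + a.((0 + 0) | b.0) has moves ··a··> m2, ··a··> m3, ··b··> m4
  m2 = (0 + 0) | b.0 has moves ··b··> m5
  m3 = (b.0)\{c} | 0 has moves ··b··> m6
  m4 = 0\{c} | (0 | 0 + a.0) has moves ··a··> m6
  m5 = (0 + 0) | 0 has moves (no moves)
  m6 = 0\{c} | 0 has moves (no moves)
LTS(Q): 6 reachable states
  n0 = (b.0)\{c} | (0 | 0 + a.0) + a.((0 + 0) | b.0) has moves ··a··> n1, ··a··> n2, ··b··> n3
  n1 = (0 + 0) | b.0 has moves ··b··> n4
  n2 = (b.0)\{c} | 0 has moves ··b··> n5
  n3 = 0\{c} | (0 | 0 + a.0) has moves ··a··> n5
  n4 = (0 + 0) | 0 has moves (no moves)
  n5 = 0\{c} | 0 has moves (no moves)
Executing aa from P (initial set {m0}):
  [1] a ⇒ {m1}
  [2] a ⇒ {m2, m3}
  — P admits the full trace.
Executing aa from Q (initial set {n0}):
  [1] a ⇒ {n1, n2}
  [2] a ⇒ no successor for Q

aa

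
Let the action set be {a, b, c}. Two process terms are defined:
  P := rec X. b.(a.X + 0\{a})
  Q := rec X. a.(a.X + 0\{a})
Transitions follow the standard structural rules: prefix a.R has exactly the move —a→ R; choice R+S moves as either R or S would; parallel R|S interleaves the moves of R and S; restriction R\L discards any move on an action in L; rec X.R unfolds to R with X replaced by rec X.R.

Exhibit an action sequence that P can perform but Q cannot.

b

P's transition system — 2 states:
  u0 = rec X. b.(a.X + 0\{a}) | -b-> u1
  u1 = a.(rec X. b.(a.X + 0\{a})) + 0\{a} | -a-> u0
Q's transition system — 2 states:
  v0 = rec X. a.(a.X + 0\{a}) | -a-> v1
  v1 = a.(rec X. a.(a.X + 0\{a})) + 0\{a} | -a-> v0
Trace ⟨b⟩ through P, begin at {u0}:
  [1] b ⇒ {u1}
  P completes σ.
Trace ⟨b⟩ through Q, begin at {v0}:
  [1] b ⇒ ∅ (Q stuck)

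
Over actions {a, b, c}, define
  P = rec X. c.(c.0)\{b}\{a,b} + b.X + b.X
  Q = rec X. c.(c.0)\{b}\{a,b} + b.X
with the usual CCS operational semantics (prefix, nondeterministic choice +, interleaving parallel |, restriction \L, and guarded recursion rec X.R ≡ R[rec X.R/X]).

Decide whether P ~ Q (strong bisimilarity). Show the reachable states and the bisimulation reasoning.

bisimilar

P's transition system — 3 states:
  u0 = rec X. c.(c.0)\{b}\{a,b} + b.X + b.X → ··b··> u0, ··c··> u1
  u1 = (c.0)\{b}\{a,b} → ··c··> u2
  u2 = 0\{b}\{a,b} → deadlocked
Q's transition system — 3 states:
  v0 = rec X. c.(c.0)\{b}\{a,b} + b.X → ··b··> v0, ··c··> v1
  v1 = (c.0)\{b}\{a,b} → ··c··> v2
  v2 = 0\{b}\{a,b} → deadlocked
Coarsest stable partition (strong bisimilarity classes):
  B0 = {u0, v0}
  B1 = {u1, v1}
  B2 = {u2, v2}
u0 ∈ B0, v0 ∈ B0 → same block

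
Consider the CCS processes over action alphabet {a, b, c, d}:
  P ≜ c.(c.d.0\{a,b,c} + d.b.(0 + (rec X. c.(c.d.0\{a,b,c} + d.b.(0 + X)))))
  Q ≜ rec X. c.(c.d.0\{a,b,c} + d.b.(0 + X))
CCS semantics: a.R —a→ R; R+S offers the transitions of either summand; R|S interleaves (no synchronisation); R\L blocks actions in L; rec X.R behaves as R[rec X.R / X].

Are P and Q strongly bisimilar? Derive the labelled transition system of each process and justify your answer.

Reachable graph of P (6 states):
  p0 = c.(c.d.0\{a,b,c} + d.b.(0 + (rec X. c.(c.d.0\{a,b,c} + d.b.(0 + X))))) :: —c→ p1
  p1 = c.d.0\{a,b,c} + d.b.(0 + (rec X. c.(c.d.0\{a,b,c} + d.b.(0 + X)))) :: —c→ p2, —d→ p3
  p2 = d.0\{a,b,c} :: —d→ p4
  p3 = b.(0 + (rec X. c.(c.d.0\{a,b,c} + d.b.(0 + X)))) :: —b→ p5
  p4 = 0\{a,b,c} :: ·
  p5 = 0 + (rec X. c.(c.d.0\{a,b,c} + d.b.(0 + X))) :: —c→ p1
Reachable graph of Q (6 states):
  q0 = rec X. c.(c.d.0\{a,b,c} + d.b.(0 + X)) :: —c→ q1
  q1 = c.d.0\{a,b,c} + d.b.(0 + (rec X. c.(c.d.0\{a,b,c} + d.b.(0 + X)))) :: —c→ q2, —d→ q3
  q2 = d.0\{a,b,c} :: —d→ q4
  q3 = b.(0 + (rec X. c.(c.d.0\{a,b,c} + d.b.(0 + X)))) :: —b→ q5
  q4 = 0\{a,b,c} :: ·
  q5 = 0 + (rec X. c.(c.d.0\{a,b,c} + d.b.(0 + X))) :: —c→ q1
Coarsest stable partition (strong bisimilarity classes):
  B0 = {p0, p5, q0, q5}
  B1 = {p1, q1}
  B2 = {p2, q2}
  B3 = {p4, q4}
  B4 = {p3, q3}
p0 ∈ B0, q0 ∈ B0 → same block

P ~ Q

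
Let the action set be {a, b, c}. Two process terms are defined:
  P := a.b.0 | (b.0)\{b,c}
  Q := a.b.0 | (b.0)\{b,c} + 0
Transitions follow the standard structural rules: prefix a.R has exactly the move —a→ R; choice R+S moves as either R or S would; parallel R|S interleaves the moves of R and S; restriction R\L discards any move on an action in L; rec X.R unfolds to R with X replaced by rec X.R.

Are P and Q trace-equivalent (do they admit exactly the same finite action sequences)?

P's transition system — 3 states:
  s0 = a.b.0 | (b.0)\{b,c} → --a--▸ s1
  s1 = b.0 | (b.0)\{b,c} → --b--▸ s2
  s2 = 0 | (b.0)\{b,c} → deadlocked
Q's transition system — 3 states:
  t0 = a.b.0 | (b.0)\{b,c} + 0 → --a--▸ t1
  t1 = b.0 | (b.0)\{b,c} → --b--▸ t2
  t2 = 0 | (b.0)\{b,c} → deadlocked
Coarsest stable partition (strong bisimilarity classes):
  B0 = {s0, t0}
  B1 = {s1, t1}
  B2 = {s2, t2}
s0 ∈ B0, t0 ∈ B0 → same block
Bisimilar ⇒ trace-equivalent.

traces(P) = traces(Q)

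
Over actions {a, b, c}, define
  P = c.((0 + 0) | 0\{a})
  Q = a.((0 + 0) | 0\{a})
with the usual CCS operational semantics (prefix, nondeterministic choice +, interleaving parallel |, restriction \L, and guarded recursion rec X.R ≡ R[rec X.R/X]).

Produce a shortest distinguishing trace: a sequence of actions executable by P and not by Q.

c

Reachable graph of P (2 states):
  p0 = c.((0 + 0) | 0\{a}) | ··c··> p1
  p1 = (0 + 0) | 0\{a} | ∅
Reachable graph of Q (2 states):
  q0 = a.((0 + 0) | 0\{a}) | ··a··> q1
  q1 = (0 + 0) | 0\{a} | ∅
Trace ⟨c⟩ through P, begin at {p0}:
  after c @ step 1: {p1}
  P completes σ.
Trace ⟨c⟩ through Q, begin at {q0}:
  after c @ step 1: ∅ (Q stuck)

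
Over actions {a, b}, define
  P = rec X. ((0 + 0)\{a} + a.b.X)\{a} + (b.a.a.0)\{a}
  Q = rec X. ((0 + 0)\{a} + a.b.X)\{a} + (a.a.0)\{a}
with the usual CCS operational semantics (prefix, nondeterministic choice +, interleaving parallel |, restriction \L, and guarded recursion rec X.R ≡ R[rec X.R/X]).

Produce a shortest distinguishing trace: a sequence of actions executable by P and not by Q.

Reachable graph of P (2 states):
  m0 = rec X. ((0 + 0)\{a} + a.b.X)\{a} + (b.a.a.0)\{a} ⊢ ··b··> m1
  m1 = (a.a.0)\{a} ⊢ (no moves)
Reachable graph of Q (1 states):
  n0 = rec X. ((0 + 0)\{a} + a.b.X)\{a} + (a.a.0)\{a} ⊢ (no moves)
Executing b from P (initial set {m0}):
  step 1 (b): {m1}
  P completes σ.
Executing b from Q (initial set {n0}):
  step 1 (b): no successor for Q

b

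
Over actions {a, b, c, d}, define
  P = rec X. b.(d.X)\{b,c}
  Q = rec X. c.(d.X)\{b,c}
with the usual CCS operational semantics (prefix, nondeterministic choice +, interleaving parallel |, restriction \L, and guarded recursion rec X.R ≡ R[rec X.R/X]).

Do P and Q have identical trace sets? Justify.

LTS(P): 3 reachable states
  s0 = rec X. b.(d.X)\{b,c} | --b--▸ s1
  s1 = (d.(rec X. b.(d.X)\{b,c}))\{b,c} | --d--▸ s2
  s2 = (rec X. b.(d.X)\{b,c})\{b,c} | ·
LTS(Q): 3 reachable states
  t0 = rec X. c.(d.X)\{b,c} | --c--▸ t1
  t1 = (d.(rec X. c.(d.X)\{b,c}))\{b,c} | --d--▸ t2
  t2 = (rec X. c.(d.X)\{b,c})\{b,c} | ·
Executing b from P (initial set {s0}):
  [1] b ⇒ {s1}
  ✓ P
Executing b from Q (initial set {t0}):
  [1] b ⇒ ∅  — Q cannot continue

trace-distinct — witness ⟨b⟩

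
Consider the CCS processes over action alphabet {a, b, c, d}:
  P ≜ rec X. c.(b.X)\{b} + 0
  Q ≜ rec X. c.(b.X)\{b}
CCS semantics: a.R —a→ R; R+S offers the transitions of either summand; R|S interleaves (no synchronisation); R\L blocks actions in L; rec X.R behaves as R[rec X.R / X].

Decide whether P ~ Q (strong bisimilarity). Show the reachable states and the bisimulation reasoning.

Reachable graph of P (2 states):
  s0 = rec X. c.(b.X)\{b} + 0 | --c--▸ s1
  s1 = (b.(rec X. c.(b.X)\{b} + 0))\{b} | deadlocked
Reachable graph of Q (2 states):
  t0 = rec X. c.(b.X)\{b} | --c--▸ t1
  t1 = (b.(rec X. c.(b.X)\{b}))\{b} | deadlocked
Bisimilarity quotient blocks:
  B0 = {s0, t0}
  B1 = {s1, t1}
s0 ∈ B0, t0 ∈ B0 → same block

P ~ Q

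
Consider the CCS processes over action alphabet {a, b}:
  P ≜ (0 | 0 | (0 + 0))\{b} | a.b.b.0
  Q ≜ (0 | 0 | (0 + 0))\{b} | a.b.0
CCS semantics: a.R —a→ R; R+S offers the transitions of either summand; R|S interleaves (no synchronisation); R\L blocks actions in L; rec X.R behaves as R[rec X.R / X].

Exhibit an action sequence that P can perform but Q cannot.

P's transition system — 4 states:
  p0 = (0 | 0 | (0 + 0))\{b} | a.b.b.0 ⊢ =a=> p1
  p1 = (0 | 0 | (0 + 0))\{b} | b.b.0 ⊢ =b=> p2
  p2 = (0 | 0 | (0 + 0))\{b} | b.0 ⊢ =b=> p3
  p3 = (0 | 0 | (0 + 0))\{b} | 0 ⊢ ∅
Q's transition system — 3 states:
  q0 = (0 | 0 | (0 + 0))\{b} | a.b.0 ⊢ =a=> q1
  q1 = (0 | 0 | (0 + 0))\{b} | b.0 ⊢ =b=> q2
  q2 = (0 | 0 | (0 + 0))\{b} | 0 ⊢ ∅
Executing abb from P (initial set {p0}):
  after a @ step 1: {p1}
  after b @ step 2: {p2}
  after b @ step 3: {p3}
  ✓ P
Executing abb from Q (initial set {q0}):
  after a @ step 1: {q1}
  after b @ step 2: {q2}
  after b @ step 3: no successor for Q

abb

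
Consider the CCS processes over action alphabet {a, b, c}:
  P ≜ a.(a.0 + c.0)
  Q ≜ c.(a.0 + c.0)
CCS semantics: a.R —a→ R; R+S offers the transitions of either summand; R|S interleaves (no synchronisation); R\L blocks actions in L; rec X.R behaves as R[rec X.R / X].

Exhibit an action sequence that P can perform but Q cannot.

LTS(P): 3 reachable states
  m0 = a.(a.0 + c.0) :: -a-> m1
  m1 = a.0 + c.0 :: -a-> m2, -c-> m2
  m2 = 0 :: ∅
LTS(Q): 3 reachable states
  n0 = c.(a.0 + c.0) :: -c-> n1
  n1 = a.0 + c.0 :: -a-> n2, -c-> n2
  n2 = 0 :: ∅
Executing a from P (initial set {m0}):
  step 1 (a): {m1}
  P completes σ.
Executing a from Q (initial set {n0}):
  step 1 (a): ∅  — Q cannot continue

a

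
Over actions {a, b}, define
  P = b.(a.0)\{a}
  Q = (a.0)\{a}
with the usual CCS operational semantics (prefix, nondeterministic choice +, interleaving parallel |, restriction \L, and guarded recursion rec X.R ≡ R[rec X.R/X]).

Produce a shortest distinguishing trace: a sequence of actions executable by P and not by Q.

b

P's transition system — 2 states:
  u0 = b.(a.0)\{a} has moves --b--▸ u1
  u1 = (a.0)\{a} has moves stopped
Q's transition system — 1 states:
  v0 = (a.0)\{a} has moves stopped
Run σ = ⟨b⟩ on P: start {u0}
  after b @ step 1: {u1}
  ✓ P
Run σ = ⟨b⟩ on Q: start {v0}
  after b @ step 1: no successor for Q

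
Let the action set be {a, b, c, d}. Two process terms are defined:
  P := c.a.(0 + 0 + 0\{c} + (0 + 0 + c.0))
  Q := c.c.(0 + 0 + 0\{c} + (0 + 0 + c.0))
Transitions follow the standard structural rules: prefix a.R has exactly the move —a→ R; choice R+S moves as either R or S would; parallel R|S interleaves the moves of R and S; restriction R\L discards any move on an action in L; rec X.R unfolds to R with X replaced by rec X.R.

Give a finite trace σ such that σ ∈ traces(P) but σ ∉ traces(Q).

LTS(P): 4 reachable states
  u0 = c.a.(0 + 0 + 0\{c} + (0 + 0 + c.0)) has moves -c-> u1
  u1 = a.(0 + 0 + 0\{c} + (0 + 0 + c.0)) has moves -a-> u2
  u2 = 0 + 0 + 0\{c} + (0 + 0 + c.0) has moves -c-> u3
  u3 = 0 has moves ∅
LTS(Q): 4 reachable states
  v0 = c.c.(0 + 0 + 0\{c} + (0 + 0 + c.0)) has moves -c-> v1
  v1 = c.(0 + 0 + 0\{c} + (0 + 0 + c.0)) has moves -c-> v2
  v2 = 0 + 0 + 0\{c} + (0 + 0 + c.0) has moves -c-> v3
  v3 = 0 has moves ∅
Executing ca from P (initial set {u0}):
  step 1 (c): {u1}
  step 2 (a): {u2}
  P completes σ.
Executing ca from Q (initial set {v0}):
  step 1 (c): {v1}
  step 2 (a): no successor for Q

ca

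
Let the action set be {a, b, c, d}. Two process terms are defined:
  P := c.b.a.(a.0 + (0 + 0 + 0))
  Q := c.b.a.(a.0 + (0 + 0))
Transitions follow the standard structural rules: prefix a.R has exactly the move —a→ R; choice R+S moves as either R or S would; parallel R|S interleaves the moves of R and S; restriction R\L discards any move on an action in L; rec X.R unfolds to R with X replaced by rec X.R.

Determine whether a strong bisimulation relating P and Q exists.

P ~ Q

LTS(P): 5 reachable states
  m0 = c.b.a.(a.0 + (0 + 0 + 0)) ⊢ =c=> m1
  m1 = b.a.(a.0 + (0 + 0 + 0)) ⊢ =b=> m2
  m2 = a.(a.0 + (0 + 0 + 0)) ⊢ =a=> m3
  m3 = a.0 + (0 + 0 + 0) ⊢ =a=> m4
  m4 = 0 ⊢ (no moves)
LTS(Q): 5 reachable states
  n0 = c.b.a.(a.0 + (0 + 0)) ⊢ =c=> n1
  n1 = b.a.(a.0 + (0 + 0)) ⊢ =b=> n2
  n2 = a.(a.0 + (0 + 0)) ⊢ =a=> n3
  n3 = a.0 + (0 + 0) ⊢ =a=> n4
  n4 = 0 ⊢ (no moves)
Coarsest stable partition (strong bisimilarity classes):
  B0 = {m0, n0}
  B1 = {m1, n1}
  B2 = {m2, n2}
  B3 = {m3, n3}
  B4 = {m4, n4}
m0 ∈ B0, n0 ∈ B0 → same block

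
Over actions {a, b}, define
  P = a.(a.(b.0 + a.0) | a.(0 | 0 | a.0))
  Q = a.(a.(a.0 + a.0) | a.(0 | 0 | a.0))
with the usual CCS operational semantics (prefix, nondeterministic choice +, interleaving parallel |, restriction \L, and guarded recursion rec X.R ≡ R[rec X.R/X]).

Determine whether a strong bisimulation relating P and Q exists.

not bisimilar

P's transition system — 10 states:
  u0 = a.(a.(b.0 + a.0) | a.(0 | 0 | a.0)) → --a--▸ u1
  u1 = a.(b.0 + a.0) | a.(0 | 0 | a.0) → --a--▸ u2, --a--▸ u3
  u2 = (b.0 + a.0) | a.(0 | 0 | a.0) → --a--▸ u4, --a--▸ u5, --b--▸ u5
  u3 = a.(b.0 + a.0) | (0 | 0 | a.0) → --a--▸ u4, --a--▸ u6
  u4 = (b.0 + a.0) | (0 | 0 | a.0) → --a--▸ u7, --a--▸ u8, --b--▸ u8
  u5 = 0 | a.(0 | 0 | a.0) → --a--▸ u8
  u6 = a.(b.0 + a.0) | (0 | 0 | 0) → --a--▸ u7
  u7 = (b.0 + a.0) | (0 | 0 | 0) → --a--▸ u9, --b--▸ u9
  u8 = 0 | (0 | 0 | a.0) → --a--▸ u9
  u9 = 0 | (0 | 0 | 0) → (no moves)
Q's transition system — 10 states:
  v0 = a.(a.(a.0 + a.0) | a.(0 | 0 | a.0)) → --a--▸ v1
  v1 = a.(a.0 + a.0) | a.(0 | 0 | a.0) → --a--▸ v2, --a--▸ v3
  v2 = (a.0 + a.0) | a.(0 | 0 | a.0) → --a--▸ v4, --a--▸ v5
  v3 = a.(a.0 + a.0) | (0 | 0 | a.0) → --a--▸ v4, --a--▸ v6
  v4 = (a.0 + a.0) | (0 | 0 | a.0) → --a--▸ v7, --a--▸ v8
  v5 = 0 | a.(0 | 0 | a.0) → --a--▸ v8
  v6 = a.(a.0 + a.0) | (0 | 0 | 0) → --a--▸ v7
  v7 = (a.0 + a.0) | (0 | 0 | 0) → --a--▸ v9
  v8 = 0 | (0 | 0 | a.0) → --a--▸ v9
  v9 = 0 | (0 | 0 | 0) → (no moves)
Coarsest stable partition (strong bisimilarity classes):
  B0 = {u0}
  B1 = {u1}
  B2 = {u2}
  B3 = {u4}
  B4 = {u8, v7, v8}
  B5 = {u9, v9}
  B6 = {u7}
  B7 = {u5, v4, v5, v6}
  B8 = {u3}
  B9 = {u6}
  B10 = {v0}
  B11 = {v1}
  B12 = {v2, v3}
u0 ∈ B0, v0 ∈ B10 → different blocks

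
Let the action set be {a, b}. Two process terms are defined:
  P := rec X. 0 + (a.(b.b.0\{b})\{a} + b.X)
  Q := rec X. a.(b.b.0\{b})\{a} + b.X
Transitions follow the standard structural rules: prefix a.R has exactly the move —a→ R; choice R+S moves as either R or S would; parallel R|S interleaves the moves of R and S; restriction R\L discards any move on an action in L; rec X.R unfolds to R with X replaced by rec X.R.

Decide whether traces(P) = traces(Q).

LTS(P): 4 reachable states
  m0 = rec X. 0 + (a.(b.b.0\{b})\{a} + b.X) ⊢ =a=> m1, =b=> m0
  m1 = (b.b.0\{b})\{a} ⊢ =b=> m2
  m2 = (b.0\{b})\{a} ⊢ =b=> m3
  m3 = 0\{b}\{a} ⊢ stopped
LTS(Q): 4 reachable states
  n0 = rec X. a.(b.b.0\{b})\{a} + b.X ⊢ =a=> n1, =b=> n0
  n1 = (b.b.0\{b})\{a} ⊢ =b=> n2
  n2 = (b.0\{b})\{a} ⊢ =b=> n3
  n3 = 0\{b}\{a} ⊢ stopped
Partition-refinement fixed point:
  B0 = {m0, n0}
  B1 = {m1, n1}
  B2 = {m2, n2}
  B3 = {m3, n3}
m0 ∈ B0, n0 ∈ B0 → same block
Bisimilar ⇒ trace-equivalent.

traces(P) = traces(Q)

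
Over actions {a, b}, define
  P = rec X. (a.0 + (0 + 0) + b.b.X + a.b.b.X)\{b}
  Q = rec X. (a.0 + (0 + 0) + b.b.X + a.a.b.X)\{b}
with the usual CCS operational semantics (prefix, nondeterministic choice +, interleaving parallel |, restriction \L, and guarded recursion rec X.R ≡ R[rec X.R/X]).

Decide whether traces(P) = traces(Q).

LTS(P): 3 reachable states
  s0 = rec X. (a.0 + (0 + 0) + b.b.X + a.b.b.X)\{b} ⊢ ··a··> s1, ··a··> s2
  s1 = (b.b.(rec X. (a.0 + (0 + 0) + b.b.X + a.b.b.X)\{b}))\{b} ⊢ ∅
  s2 = 0\{b} ⊢ ∅
LTS(Q): 4 reachable states
  t0 = rec X. (a.0 + (0 + 0) + b.b.X + a.a.b.X)\{b} ⊢ ··a··> t1, ··a··> t2
  t1 = (a.b.(rec X. (a.0 + (0 + 0) + b.b.X + a.a.b.X)\{b}))\{b} ⊢ ··a··> t3
  t2 = 0\{b} ⊢ ∅
  t3 = (b.(rec X. (a.0 + (0 + 0) + b.b.X + a.a.b.X)\{b}))\{b} ⊢ ∅
Trace ⟨aa⟩ through Q, begin at {t0}:
  step 1 (a): {t1, t2}
  step 2 (a): {t3}
  — Q admits the full trace.
Trace ⟨aa⟩ through P, begin at {s0}:
  step 1 (a): {s1, s2}
  step 2 (a): no successor for P

traces(P) ≠ traces(Q) — witness ⟨aa⟩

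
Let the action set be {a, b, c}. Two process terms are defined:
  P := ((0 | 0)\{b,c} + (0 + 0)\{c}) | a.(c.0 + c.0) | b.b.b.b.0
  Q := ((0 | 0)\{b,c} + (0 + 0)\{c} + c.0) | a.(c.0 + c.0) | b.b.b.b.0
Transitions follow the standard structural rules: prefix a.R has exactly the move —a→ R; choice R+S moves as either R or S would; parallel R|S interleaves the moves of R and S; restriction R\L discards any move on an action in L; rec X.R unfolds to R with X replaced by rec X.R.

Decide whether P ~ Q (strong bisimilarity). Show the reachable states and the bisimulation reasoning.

LTS(P): 15 reachable states
  p0 = ((0 | 0)\{b,c} + (0 + 0)\{c}) | a.(c.0 + c.0) | b.b.b.b.0 ⊢ =a=> p1, =b=> p2
  p1 = ((0 | 0)\{b,c} + (0 + 0)\{c}) | (c.0 + c.0) | b.b.b.b.0 ⊢ =b=> p3, =c=> p4
  p2 = ((0 | 0)\{b,c} + (0 + 0)\{c}) | a.(c.0 + c.0) | b.b.b.0 ⊢ =a=> p3, =b=> p5
  p3 = ((0 | 0)\{b,c} + (0 + 0)\{c}) | (c.0 + c.0) | b.b.b.0 ⊢ =b=> p6, =c=> p7
  p4 = ((0 | 0)\{b,c} + (0 + 0)\{c}) | 0 | b.b.b.b.0 ⊢ =b=> p7
  p5 = ((0 | 0)\{b,c} + (0 + 0)\{c}) | a.(c.0 + c.0) | b.b.0 ⊢ =a=> p6, =b=> p8
  p6 = ((0 | 0)\{b,c} + (0 + 0)\{c}) | (c.0 + c.0) | b.b.0 ⊢ =b=> p9, =c=> p10
  p7 = ((0 | 0)\{b,c} + (0 + 0)\{c}) | 0 | b.b.b.0 ⊢ =b=> p10
  p8 = ((0 | 0)\{b,c} + (0 + 0)\{c}) | a.(c.0 + c.0) | b.0 ⊢ =a=> p9, =b=> p11
  p9 = ((0 | 0)\{b,c} + (0 + 0)\{c}) | (c.0 + c.0) | b.0 ⊢ =b=> p12, =c=> p13
  p10 = ((0 | 0)\{b,c} + (0 + 0)\{c}) | 0 | b.b.0 ⊢ =b=> p13
  p11 = ((0 | 0)\{b,c} + (0 + 0)\{c}) | a.(c.0 + c.0) | 0 ⊢ =a=> p12
  p12 = ((0 | 0)\{b,c} + (0 + 0)\{c}) | (c.0 + c.0) | 0 ⊢ =c=> p14
  p13 = ((0 | 0)\{b,c} + (0 + 0)\{c}) | 0 | b.0 ⊢ =b=> p14
  p14 = ((0 | 0)\{b,c} + (0 + 0)\{c}) | 0 | 0 ⊢ ∅
LTS(Q): 30 reachable states
  q0 = ((0 | 0)\{b,c} + (0 + 0)\{c} + c.0) | a.(c.0 + c.0) | b.b.b.b.0 ⊢ =a=> q1, =b=> q2, =c=> q3
  q1 = ((0 | 0)\{b,c} + (0 + 0)\{c} + c.0) | (c.0 + c.0) | b.b.b.b.0 ⊢ =b=> q4, =c=> q5, =c=> q6
  q2 = ((0 | 0)\{b,c} + (0 + 0)\{c} + c.0) | a.(c.0 + c.0) | b.b.b.0 ⊢ =a=> q4, =b=> q7, =c=> q8
  q3 = 0 | a.(c.0 + c.0) | b.b.b.b.0 ⊢ =a=> q6, =b=> q8
  q4 = ((0 | 0)\{b,c} + (0 + 0)\{c} + c.0) | (c.0 + c.0) | b.b.b.0 ⊢ =b=> q9, =c=> q10, =c=> q11
  q5 = ((0 | 0)\{b,c} + (0 + 0)\{c} + c.0) | 0 | b.b.b.b.0 ⊢ =b=> q10, =c=> q12
  q6 = 0 | (c.0 + c.0) | b.b.b.b.0 ⊢ =b=> q11, =c=> q12
  q7 = ((0 | 0)\{b,c} + (0 + 0)\{c} + c.0) | a.(c.0 + c.0) | b.b.0 ⊢ =a=> q9, =b=> q13, =c=> q14
  q8 = 0 | a.(c.0 + c.0) | b.b.b.0 ⊢ =a=> q11, =b=> q14
  q9 = ((0 | 0)\{b,c} + (0 + 0)\{c} + c.0) | (c.0 + c.0) | b.b.0 ⊢ =b=> q15, =c=> q16, =c=> q17
  q10 = ((0 | 0)\{b,c} + (0 + 0)\{c} + c.0) | 0 | b.b.b.0 ⊢ =b=> q16, =c=> q18
  q11 = 0 | (c.0 + c.0) | b.b.b.0 ⊢ =b=> q17, =c=> q18
  q12 = 0 | 0 | b.b.b.b.0 ⊢ =b=> q18
  q13 = ((0 | 0)\{b,c} + (0 + 0)\{c} + c.0) | a.(c.0 + c.0) | b.0 ⊢ =a=> q15, =b=> q19, =c=> q20
  q14 = 0 | a.(c.0 + c.0) | b.b.0 ⊢ =a=> q17, =b=> q20
  q15 = ((0 | 0)\{b,c} + (0 + 0)\{c} + c.0) | (c.0 + c.0) | b.0 ⊢ =b=> q21, =c=> q22, =c=> q23
  q16 = ((0 | 0)\{b,c} + (0 + 0)\{c} + c.0) | 0 | b.b.0 ⊢ =b=> q22, =c=> q24
  q17 = 0 | (c.0 + c.0) | b.b.0 ⊢ =b=> q23, =c=> q24
  q18 = 0 | 0 | b.b.b.0 ⊢ =b=> q24
  q19 = ((0 | 0)\{b,c} + (0 + 0)\{c} + c.0) | a.(c.0 + c.0) | 0 ⊢ =a=> q21, =c=> q25
  q20 = 0 | a.(c.0 + c.0) | b.0 ⊢ =a=> q23, =b=> q25
  q21 = ((0 | 0)\{b,c} + (0 + 0)\{c} + c.0) | (c.0 + c.0) | 0 ⊢ =c=> q26, =c=> q27
  q22 = ((0 | 0)\{b,c} + (0 + 0)\{c} + c.0) | 0 | b.0 ⊢ =b=> q26, =c=> q28
  q23 = 0 | (c.0 + c.0) | b.0 ⊢ =b=> q27, =c=> q28
  q24 = 0 | 0 | b.b.0 ⊢ =b=> q28
  q25 = 0 | a.(c.0 + c.0) | 0 ⊢ =a=> q27
  q26 = ((0 | 0)\{b,c} + (0 + 0)\{c} + c.0) | 0 | 0 ⊢ =c=> q29
  q27 = 0 | (c.0 + c.0) | 0 ⊢ =c=> q29
  q28 = 0 | 0 | b.0 ⊢ =b=> q29
  q29 = 0 | 0 | 0 ⊢ ∅
Partition-refinement fixed point:
  B0 = {p0, q3}
  B1 = {p2, q8}
  B2 = {p3, q10, q11}
  B3 = {p7, q18}
  B4 = {p10, q24}
  B5 = {p13, q28}
  B6 = {p14, q29}
  B7 = {p6, q16, q17}
  B8 = {p9, q22, q23}
  B9 = {p12, q26, q27}
  B10 = {p5, q14}
  B11 = {p8, q20}
  B12 = {p11, q25}
  B13 = {p1, q5, q6}
  B14 = {p4, q12}
  B15 = {q0}
  B16 = {q2}
  B17 = {q7}
  B18 = {q9}
  B19 = {q15}
  B20 = {q21}
  B21 = {q13}
  B22 = {q19}
  B23 = {q4}
  B24 = {q1}
p0 ∈ B0, q0 ∈ B15 → different blocks

P ≁ Q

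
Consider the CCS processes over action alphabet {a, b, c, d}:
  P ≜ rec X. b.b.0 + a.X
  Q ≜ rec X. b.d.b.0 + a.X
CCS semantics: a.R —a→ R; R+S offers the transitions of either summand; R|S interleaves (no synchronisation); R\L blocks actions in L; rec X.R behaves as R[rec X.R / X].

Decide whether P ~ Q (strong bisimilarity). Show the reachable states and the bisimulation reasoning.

P ≁ Q

Reachable graph of P (3 states):
  p0 = rec X. b.b.0 + a.X ⊢ -a-> p0, -b-> p1
  p1 = b.0 ⊢ -b-> p2
  p2 = 0 ⊢ (no moves)
Reachable graph of Q (4 states):
  q0 = rec X. b.d.b.0 + a.X ⊢ -a-> q0, -b-> q1
  q1 = d.b.0 ⊢ -d-> q2
  q2 = b.0 ⊢ -b-> q3
  q3 = 0 ⊢ (no moves)
Bisimilarity quotient blocks:
  B0 = {p0}
  B1 = {p1, q2}
  B2 = {p2, q3}
  B3 = {q0}
  B4 = {q1}
p0 ∈ B0, q0 ∈ B3 → different blocks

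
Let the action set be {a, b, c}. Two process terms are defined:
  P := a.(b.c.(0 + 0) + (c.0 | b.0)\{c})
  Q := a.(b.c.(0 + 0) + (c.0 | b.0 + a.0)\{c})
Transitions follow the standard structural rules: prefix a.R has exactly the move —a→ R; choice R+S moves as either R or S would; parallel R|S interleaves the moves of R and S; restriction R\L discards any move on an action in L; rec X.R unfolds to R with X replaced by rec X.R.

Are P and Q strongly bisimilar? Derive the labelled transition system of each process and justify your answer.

P ≁ Q

Reachable graph of P (5 states):
  s0 = a.(b.c.(0 + 0) + (c.0 | b.0)\{c}) :: -a-> s1
  s1 = b.c.(0 + 0) + (c.0 | b.0)\{c} :: -b-> s2, -b-> s3
  s2 = (c.0 | 0)\{c} :: deadlocked
  s3 = c.(0 + 0) :: -c-> s4
  s4 = 0 + 0 :: deadlocked
Reachable graph of Q (6 states):
  t0 = a.(b.c.(0 + 0) + (c.0 | b.0 + a.0)\{c}) :: -a-> t1
  t1 = b.c.(0 + 0) + (c.0 | b.0 + a.0)\{c} :: -a-> t2, -b-> t3, -b-> t4
  t2 = 0\{c} :: deadlocked
  t3 = (c.0 | 0)\{c} :: deadlocked
  t4 = c.(0 + 0) :: -c-> t5
  t5 = 0 + 0 :: deadlocked
Bisimilarity quotient blocks:
  B0 = {s0}
  B1 = {s1}
  B2 = {s2, s4, t2, t3, t5}
  B3 = {s3, t4}
  B4 = {t0}
  B5 = {t1}
s0 ∈ B0, t0 ∈ B4 → different blocks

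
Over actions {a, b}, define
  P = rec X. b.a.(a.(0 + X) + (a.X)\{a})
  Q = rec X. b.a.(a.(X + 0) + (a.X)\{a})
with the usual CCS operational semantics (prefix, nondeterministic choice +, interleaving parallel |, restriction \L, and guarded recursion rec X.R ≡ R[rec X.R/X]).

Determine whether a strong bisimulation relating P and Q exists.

Reachable graph of P (4 states):
  p0 = rec X. b.a.(a.(0 + X) + (a.X)\{a}) ⊢ -b-> p1
  p1 = a.(a.(0 + (rec X. b.a.(a.(0 + X) + (a.X)\{a}))) + (a.(rec X. b.a.(a.(0 + X) + (a.X)\{a})))\{a}) ⊢ -a-> p2
  p2 = a.(0 + (rec X. b.a.(a.(0 + X) + (a.X)\{a}))) + (a.(rec X. b.a.(a.(0 + X) + (a.X)\{a})))\{a} ⊢ -a-> p3
  p3 = 0 + (rec X. b.a.(a.(0 + X) + (a.X)\{a})) ⊢ -b-> p1
Reachable graph of Q (4 states):
  q0 = rec X. b.a.(a.(X + 0) + (a.X)\{a}) ⊢ -b-> q1
  q1 = a.(a.((rec X. b.a.(a.(X + 0) + (a.X)\{a})) + 0) + (a.(rec X. b.a.(a.(X + 0) + (a.X)\{a})))\{a}) ⊢ -a-> q2
  q2 = a.((rec X. b.a.(a.(X + 0) + (a.X)\{a})) + 0) + (a.(rec X. b.a.(a.(X + 0) + (a.X)\{a})))\{a} ⊢ -a-> q3
  q3 = (rec X. b.a.(a.(X + 0) + (a.X)\{a})) + 0 ⊢ -b-> q1
Partition-refinement fixed point:
  B0 = {p0, p3, q0, q3}
  B1 = {p1, q1}
  B2 = {p2, q2}
p0 ∈ B0, q0 ∈ B0 → same block

bisimilar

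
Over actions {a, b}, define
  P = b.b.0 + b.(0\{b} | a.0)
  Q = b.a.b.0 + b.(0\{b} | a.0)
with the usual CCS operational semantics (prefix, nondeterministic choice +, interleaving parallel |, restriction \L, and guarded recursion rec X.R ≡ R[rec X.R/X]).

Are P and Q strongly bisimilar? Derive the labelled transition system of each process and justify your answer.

LTS(P): 5 reachable states
  m0 = b.b.0 + b.(0\{b} | a.0) has moves =b=> m1, =b=> m2
  m1 = 0\{b} | a.0 has moves =a=> m3
  m2 = b.0 has moves =b=> m4
  m3 = 0\{b} | 0 has moves (no moves)
  m4 = 0 has moves (no moves)
LTS(Q): 6 reachable states
  n0 = b.a.b.0 + b.(0\{b} | a.0) has moves =b=> n1, =b=> n2
  n1 = 0\{b} | a.0 has moves =a=> n3
  n2 = a.b.0 has moves =a=> n4
  n3 = 0\{b} | 0 has moves (no moves)
  n4 = b.0 has moves =b=> n5
  n5 = 0 has moves (no moves)
Partition-refinement fixed point:
  B0 = {m0}
  B1 = {m1, n1}
  B2 = {m3, m4, n3, n5}
  B3 = {m2, n4}
  B4 = {n0}
  B5 = {n2}
m0 ∈ B0, n0 ∈ B4 → different blocks

P ≁ Q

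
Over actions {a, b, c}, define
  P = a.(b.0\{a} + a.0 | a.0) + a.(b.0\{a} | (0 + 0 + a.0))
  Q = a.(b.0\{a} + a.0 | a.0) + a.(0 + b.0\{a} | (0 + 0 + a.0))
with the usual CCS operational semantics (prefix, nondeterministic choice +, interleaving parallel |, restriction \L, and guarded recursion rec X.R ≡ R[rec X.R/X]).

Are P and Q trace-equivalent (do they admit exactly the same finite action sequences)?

YES

LTS(P): 10 reachable states
  u0 = a.(b.0\{a} + a.0 | a.0) + a.(b.0\{a} | (0 + 0 + a.0)) ⊢ -a-> u1, -a-> u2
  u1 = b.0\{a} + a.0 | a.0 ⊢ -a-> u3, -a-> u4, -b-> u5
  u2 = b.0\{a} | (0 + 0 + a.0) ⊢ -a-> u6, -b-> u7
  u3 = 0 | a.0 ⊢ -a-> u8
  u4 = a.0 | 0 ⊢ -a-> u8
  u5 = 0\{a} ⊢ stopped
  u6 = b.0\{a} | 0 ⊢ -b-> u9
  u7 = 0\{a} | (0 + 0 + a.0) ⊢ -a-> u9
  u8 = 0 | 0 ⊢ stopped
  u9 = 0\{a} | 0 ⊢ stopped
LTS(Q): 10 reachable states
  v0 = a.(b.0\{a} + a.0 | a.0) + a.(0 + b.0\{a} | (0 + 0 + a.0)) ⊢ -a-> v1, -a-> v2
  v1 = 0 + b.0\{a} | (0 + 0 + a.0) ⊢ -a-> v3, -b-> v4
  v2 = b.0\{a} + a.0 | a.0 ⊢ -a-> v5, -a-> v6, -b-> v7
  v3 = b.0\{a} | 0 ⊢ -b-> v8
  v4 = 0\{a} | (0 + 0 + a.0) ⊢ -a-> v8
  v5 = 0 | a.0 ⊢ -a-> v9
  v6 = a.0 | 0 ⊢ -a-> v9
  v7 = 0\{a} ⊢ stopped
  v8 = 0\{a} | 0 ⊢ stopped
  v9 = 0 | 0 ⊢ stopped
Partition-refinement fixed point:
  B0 = {u0, v0}
  B1 = {u2, v1}
  B2 = {u3, u4, u7, v4, v5, v6}
  B3 = {u5, u8, u9, v7, v8, v9}
  B4 = {u6, v3}
  B5 = {u1, v2}
u0 ∈ B0, v0 ∈ B0 → same block
Bisimilar ⇒ trace-equivalent.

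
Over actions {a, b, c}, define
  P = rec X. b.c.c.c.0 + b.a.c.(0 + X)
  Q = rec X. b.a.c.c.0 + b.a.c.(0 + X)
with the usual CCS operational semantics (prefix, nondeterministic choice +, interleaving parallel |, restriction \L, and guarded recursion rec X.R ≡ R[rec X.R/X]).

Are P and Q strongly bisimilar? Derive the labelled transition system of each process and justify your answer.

not bisimilar

Reachable graph of P (8 states):
  p0 = rec X. b.c.c.c.0 + b.a.c.(0 + X) :: =b=> p1, =b=> p2
  p1 = a.c.(0 + (rec X. b.c.c.c.0 + b.a.c.(0 + X))) :: =a=> p3
  p2 = c.c.c.0 :: =c=> p4
  p3 = c.(0 + (rec X. b.c.c.c.0 + b.a.c.(0 + X))) :: =c=> p5
  p4 = c.c.0 :: =c=> p6
  p5 = 0 + (rec X. b.c.c.c.0 + b.a.c.(0 + X)) :: =b=> p1, =b=> p2
  p6 = c.0 :: =c=> p7
  p7 = 0 :: ∅
Reachable graph of Q (8 states):
  q0 = rec X. b.a.c.c.0 + b.a.c.(0 + X) :: =b=> q1, =b=> q2
  q1 = a.c.(0 + (rec X. b.a.c.c.0 + b.a.c.(0 + X))) :: =a=> q3
  q2 = a.c.c.0 :: =a=> q4
  q3 = c.(0 + (rec X. b.a.c.c.0 + b.a.c.(0 + X))) :: =c=> q5
  q4 = c.c.0 :: =c=> q6
  q5 = 0 + (rec X. b.a.c.c.0 + b.a.c.(0 + X)) :: =b=> q1, =b=> q2
  q6 = c.0 :: =c=> q7
  q7 = 0 :: ∅
Coarsest stable partition (strong bisimilarity classes):
  B0 = {p0, p5}
  B1 = {p1}
  B2 = {p3}
  B3 = {p2}
  B4 = {p4, q4}
  B5 = {p6, q6}
  B6 = {p7, q7}
  B7 = {q0, q5}
  B8 = {q2}
  B9 = {q1}
  B10 = {q3}
p0 ∈ B0, q0 ∈ B7 → different blocks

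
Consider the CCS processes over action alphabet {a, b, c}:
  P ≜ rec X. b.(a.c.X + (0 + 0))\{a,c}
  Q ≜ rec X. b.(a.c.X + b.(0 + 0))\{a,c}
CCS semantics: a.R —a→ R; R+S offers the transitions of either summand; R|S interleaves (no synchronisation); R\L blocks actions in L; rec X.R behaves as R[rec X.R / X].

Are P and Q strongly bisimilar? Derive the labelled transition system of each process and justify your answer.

P's transition system — 2 states:
  u0 = rec X. b.(a.c.X + (0 + 0))\{a,c} has moves -b-> u1
  u1 = (a.c.(rec X. b.(a.c.X + (0 + 0))\{a,c}) + (0 + 0))\{a,c} has moves ∅
Q's transition system — 3 states:
  v0 = rec X. b.(a.c.X + b.(0 + 0))\{a,c} has moves -b-> v1
  v1 = (a.c.(rec X. b.(a.c.X + b.(0 + 0))\{a,c}) + b.(0 + 0))\{a,c} has moves -b-> v2
  v2 = (0 + 0)\{a,c} has moves ∅
Partition-refinement fixed point:
  B0 = {u0, v1}
  B1 = {u1, v2}
  B2 = {v0}
u0 ∈ B0, v0 ∈ B2 → different blocks

NO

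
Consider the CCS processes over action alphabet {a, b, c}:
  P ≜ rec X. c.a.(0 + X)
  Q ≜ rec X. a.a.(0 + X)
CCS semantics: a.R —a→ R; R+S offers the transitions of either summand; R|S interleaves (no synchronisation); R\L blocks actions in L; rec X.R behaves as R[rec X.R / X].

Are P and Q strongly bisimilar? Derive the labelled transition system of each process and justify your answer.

NO

P's transition system — 3 states:
  m0 = rec X. c.a.(0 + X) ⊢ -c-> m1
  m1 = a.(0 + (rec X. c.a.(0 + X))) ⊢ -a-> m2
  m2 = 0 + (rec X. c.a.(0 + X)) ⊢ -c-> m1
Q's transition system — 3 states:
  n0 = rec X. a.a.(0 + X) ⊢ -a-> n1
  n1 = a.(0 + (rec X. a.a.(0 + X))) ⊢ -a-> n2
  n2 = 0 + (rec X. a.a.(0 + X)) ⊢ -a-> n1
Bisimilarity quotient blocks:
  B0 = {m0, m2}
  B1 = {m1}
  B2 = {n0, n1, n2}
m0 ∈ B0, n0 ∈ B2 → different blocks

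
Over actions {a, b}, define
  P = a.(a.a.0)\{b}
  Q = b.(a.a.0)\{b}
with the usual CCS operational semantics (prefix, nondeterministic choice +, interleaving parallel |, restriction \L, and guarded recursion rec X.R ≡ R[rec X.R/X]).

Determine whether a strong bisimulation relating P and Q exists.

P ≁ Q

Reachable graph of P (4 states):
  m0 = a.(a.a.0)\{b} | ··a··> m1
  m1 = (a.a.0)\{b} | ··a··> m2
  m2 = (a.0)\{b} | ··a··> m3
  m3 = 0\{b} | deadlocked
Reachable graph of Q (4 states):
  n0 = b.(a.a.0)\{b} | ··b··> n1
  n1 = (a.a.0)\{b} | ··a··> n2
  n2 = (a.0)\{b} | ··a··> n3
  n3 = 0\{b} | deadlocked
Coarsest stable partition (strong bisimilarity classes):
  B0 = {m0}
  B1 = {m1, n1}
  B2 = {m2, n2}
  B3 = {m3, n3}
  B4 = {n0}
m0 ∈ B0, n0 ∈ B4 → different blocks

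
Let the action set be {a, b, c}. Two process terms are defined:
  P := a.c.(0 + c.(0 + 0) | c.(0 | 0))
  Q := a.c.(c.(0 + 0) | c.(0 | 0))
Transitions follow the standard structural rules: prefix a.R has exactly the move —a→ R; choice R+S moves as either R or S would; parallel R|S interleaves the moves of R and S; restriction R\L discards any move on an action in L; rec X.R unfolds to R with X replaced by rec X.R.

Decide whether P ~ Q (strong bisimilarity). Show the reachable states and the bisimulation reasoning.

YES

Reachable graph of P (6 states):
  u0 = a.c.(0 + c.(0 + 0) | c.(0 | 0)) has moves —a→ u1
  u1 = c.(0 + c.(0 + 0) | c.(0 | 0)) has moves —c→ u2
  u2 = 0 + c.(0 + 0) | c.(0 | 0) has moves —c→ u3, —c→ u4
  u3 = (0 + 0) | c.(0 | 0) has moves —c→ u5
  u4 = c.(0 + 0) | (0 | 0) has moves —c→ u5
  u5 = (0 + 0) | (0 | 0) has moves stopped
Reachable graph of Q (6 states):
  v0 = a.c.(c.(0 + 0) | c.(0 | 0)) has moves —a→ v1
  v1 = c.(c.(0 + 0) | c.(0 | 0)) has moves —c→ v2
  v2 = c.(0 + 0) | c.(0 | 0) has moves —c→ v3, —c→ v4
  v3 = (0 + 0) | c.(0 | 0) has moves —c→ v5
  v4 = c.(0 + 0) | (0 | 0) has moves —c→ v5
  v5 = (0 + 0) | (0 | 0) has moves stopped
Coarsest stable partition (strong bisimilarity classes):
  B0 = {u0, v0}
  B1 = {u1, v1}
  B2 = {u2, v2}
  B3 = {u3, u4, v3, v4}
  B4 = {u5, v5}
u0 ∈ B0, v0 ∈ B0 → same block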